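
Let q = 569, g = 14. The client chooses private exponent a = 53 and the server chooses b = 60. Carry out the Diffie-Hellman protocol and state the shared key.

291

The server sends B = g^b mod q = 14^60 mod 569.
14^1 ≡ 14 (mod 569)
14^2 = (14^1)^2 ≡ 14^2 = 196 ≡ 196 (mod 569)
14^4 = (14^2)^2 ≡ 196^2 = 38416 ≡ 293 (mod 569)
14^8 = (14^4)^2 ≡ 293^2 = 85849 ≡ 499 (mod 569)
14^16 = (14^8)^2 ≡ 499^2 = 249001 ≡ 348 (mod 569)
14^32 = (14^16)^2 ≡ 348^2 = 121104 ≡ 476 (mod 569)
14^60 = 14^32 · 14^16 · 14^8 · 14^4 ≡ 476 · 348 · 499 · 293 ≡ 482 (mod 569).
So B = 482. The client then computes K = B^a mod q = 482^53 mod 569.
482^1 ≡ 482 (mod 569)
482^2 = (482^1)^2 ≡ 482^2 = 232324 ≡ 172 (mod 569)
482^4 = (482^2)^2 ≡ 172^2 = 29584 ≡ 565 (mod 569)
482^8 = (482^4)^2 ≡ 565^2 = 319225 ≡ 16 (mod 569)
482^16 = (482^8)^2 ≡ 16^2 = 256 ≡ 256 (mod 569)
482^32 = (482^16)^2 ≡ 256^2 = 65536 ≡ 101 (mod 569)
482^53 = 482^32 · 482^16 · 482^4 · 482^1 ≡ 101 · 256 · 565 · 482 ≡ 291 (mod 569).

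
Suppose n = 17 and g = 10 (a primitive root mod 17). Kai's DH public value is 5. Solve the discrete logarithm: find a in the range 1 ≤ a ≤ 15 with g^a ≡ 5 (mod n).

7

Try successive powers of 10 modulo 17:
10^1 ≡ 10
10^2 ≡ 15
10^3 ≡ 14
10^4 ≡ 4
10^5 ≡ 6
10^6 ≡ 9
10^7 ≡ 5
Found: a = 7.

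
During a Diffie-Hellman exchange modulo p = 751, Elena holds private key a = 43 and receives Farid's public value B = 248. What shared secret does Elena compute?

Shared key K = 248^43 mod 751.
248^1 ≡ 248 (mod 751)
248^2 = (248^1)^2 ≡ 248^2 = 61504 ≡ 673 (mod 751)
248^4 = (248^2)^2 ≡ 673^2 = 452929 ≡ 76 (mod 751)
248^8 = (248^4)^2 ≡ 76^2 = 5776 ≡ 519 (mod 751)
248^16 = (248^8)^2 ≡ 519^2 = 269361 ≡ 503 (mod 751)
248^32 = (248^16)^2 ≡ 503^2 = 253009 ≡ 673 (mod 751)
248^43 = 248^32 · 248^8 · 248^2 · 248^1 ≡ 673 · 519 · 673 · 248 ≡ 337 (mod 751).

337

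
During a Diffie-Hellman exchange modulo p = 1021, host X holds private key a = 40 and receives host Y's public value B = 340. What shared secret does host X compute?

Shared key K = 340^40 mod 1021.
340^1 ≡ 340 (mod 1021)
340^2 = (340^1)^2 ≡ 340^2 = 115600 ≡ 227 (mod 1021)
340^4 = (340^2)^2 ≡ 227^2 = 51529 ≡ 479 (mod 1021)
340^8 = (340^4)^2 ≡ 479^2 = 229441 ≡ 737 (mod 1021)
340^16 = (340^8)^2 ≡ 737^2 = 543169 ≡ 1018 (mod 1021)
340^32 = (340^16)^2 ≡ 1018^2 = 1036324 ≡ 9 (mod 1021)
340^40 = 340^32 · 340^8 ≡ 9 · 737 ≡ 507 (mod 1021).

507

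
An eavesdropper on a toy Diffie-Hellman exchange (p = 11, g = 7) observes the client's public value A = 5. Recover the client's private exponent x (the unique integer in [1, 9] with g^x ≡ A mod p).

2

Try successive powers of 7 modulo 11:
7^1 ≡ 7
7^2 ≡ 5
Found: x = 2.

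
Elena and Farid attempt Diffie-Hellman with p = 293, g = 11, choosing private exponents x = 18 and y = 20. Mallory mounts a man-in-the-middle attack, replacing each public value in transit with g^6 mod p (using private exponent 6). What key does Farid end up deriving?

225

Farid receives Mallory's public value M = 11^6 mod 293 instead of the honest one.
11^1 ≡ 11 (mod 293)
11^2 = (11^1)^2 ≡ 11^2 = 121 ≡ 121 (mod 293)
11^4 = (11^2)^2 ≡ 121^2 = 14641 ≡ 284 (mod 293)
11^6 = 11^4 · 11^2 ≡ 284 · 121 ≡ 83 (mod 293).
So M = 83. Farid computes K = M^20 mod 293.
83^1 ≡ 83 (mod 293)
83^2 = (83^1)^2 ≡ 83^2 = 6889 ≡ 150 (mod 293)
83^4 = (83^2)^2 ≡ 150^2 = 22500 ≡ 232 (mod 293)
83^8 = (83^4)^2 ≡ 232^2 = 53824 ≡ 205 (mod 293)
83^16 = (83^8)^2 ≡ 205^2 = 42025 ≡ 126 (mod 293)
83^20 = 83^16 · 83^4 ≡ 126 · 232 ≡ 225 (mod 293).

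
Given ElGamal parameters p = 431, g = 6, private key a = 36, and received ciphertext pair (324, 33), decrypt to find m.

176

Shared mask s = c₁^a mod p = 324^36 mod 431.
324^1 ≡ 324 (mod 431)
324^2 = (324^1)^2 ≡ 324^2 = 104976 ≡ 243 (mod 431)
324^4 = (324^2)^2 ≡ 243^2 = 59049 ≡ 2 (mod 431)
324^8 = (324^4)^2 ≡ 2^2 = 4 ≡ 4 (mod 431)
324^16 = (324^8)^2 ≡ 4^2 = 16 ≡ 16 (mod 431)
324^32 = (324^16)^2 ≡ 16^2 = 256 ≡ 256 (mod 431)
324^36 = 324^32 · 324^4 ≡ 256 · 2 ≡ 81 (mod 431).
So s = 81; s⁻¹ ≡ 149 (mod 431).
m = c₂ · s⁻¹ mod 431 = 33 · 149 mod 431 = 176.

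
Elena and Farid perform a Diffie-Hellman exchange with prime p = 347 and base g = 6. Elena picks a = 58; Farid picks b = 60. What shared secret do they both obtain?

Farid sends B = g^b mod p = 6^60 mod 347.
6^1 ≡ 6 (mod 347)
6^2 = (6^1)^2 ≡ 6^2 = 36 ≡ 36 (mod 347)
6^4 = (6^2)^2 ≡ 36^2 = 1296 ≡ 255 (mod 347)
6^8 = (6^4)^2 ≡ 255^2 = 65025 ≡ 136 (mod 347)
6^16 = (6^8)^2 ≡ 136^2 = 18496 ≡ 105 (mod 347)
6^32 = (6^16)^2 ≡ 105^2 = 11025 ≡ 268 (mod 347)
6^60 = 6^32 · 6^16 · 6^8 · 6^4 ≡ 268 · 105 · 136 · 255 ≡ 34 (mod 347).
So B = 34. Elena then computes K = B^a mod p = 34^58 mod 347.
34^1 ≡ 34 (mod 347)
34^2 = (34^1)^2 ≡ 34^2 = 1156 ≡ 115 (mod 347)
34^4 = (34^2)^2 ≡ 115^2 = 13225 ≡ 39 (mod 347)
34^8 = (34^4)^2 ≡ 39^2 = 1521 ≡ 133 (mod 347)
34^16 = (34^8)^2 ≡ 133^2 = 17689 ≡ 339 (mod 347)
34^32 = (34^16)^2 ≡ 339^2 = 114921 ≡ 64 (mod 347)
34^58 = 34^32 · 34^16 · 34^8 · 34^2 ≡ 64 · 339 · 133 · 115 ≡ 56 (mod 347).

56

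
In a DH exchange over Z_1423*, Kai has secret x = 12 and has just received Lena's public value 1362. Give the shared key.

312

Shared key K = 1362^12 mod 1423.
1362^1 ≡ 1362 (mod 1423)
1362^2 = (1362^1)^2 ≡ 1362^2 = 1855044 ≡ 875 (mod 1423)
1362^4 = (1362^2)^2 ≡ 875^2 = 765625 ≡ 51 (mod 1423)
1362^8 = (1362^4)^2 ≡ 51^2 = 2601 ≡ 1178 (mod 1423)
1362^12 = 1362^8 · 1362^4 ≡ 1178 · 51 ≡ 312 (mod 1423).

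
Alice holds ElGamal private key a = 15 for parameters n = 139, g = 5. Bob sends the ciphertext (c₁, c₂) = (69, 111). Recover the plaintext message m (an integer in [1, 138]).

104

Shared mask s = c₁^a mod n = 69^15 mod 139.
69^1 ≡ 69 (mod 139)
69^2 = (69^1)^2 ≡ 69^2 = 4761 ≡ 35 (mod 139)
69^4 = (69^2)^2 ≡ 35^2 = 1225 ≡ 113 (mod 139)
69^8 = (69^4)^2 ≡ 113^2 = 12769 ≡ 120 (mod 139)
69^15 = 69^8 · 69^4 · 69^2 · 69^1 ≡ 120 · 113 · 35 · 69 ≡ 112 (mod 139).
So s = 112; s⁻¹ ≡ 36 (mod 139).
m = c₂ · s⁻¹ mod 139 = 111 · 36 mod 139 = 104.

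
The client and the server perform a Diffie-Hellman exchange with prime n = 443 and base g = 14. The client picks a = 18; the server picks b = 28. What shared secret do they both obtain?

271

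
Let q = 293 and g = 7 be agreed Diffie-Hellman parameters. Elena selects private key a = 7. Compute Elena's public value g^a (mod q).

Public value = 7^7 (mod 293).
7^1 ≡ 7 (mod 293)
7^2 = (7^1)^2 ≡ 7^2 = 49 ≡ 49 (mod 293)
7^4 = (7^2)^2 ≡ 49^2 = 2401 ≡ 57 (mod 293)
7^7 = 7^4 · 7^2 · 7^1 ≡ 57 · 49 · 7 ≡ 213 (mod 293).

213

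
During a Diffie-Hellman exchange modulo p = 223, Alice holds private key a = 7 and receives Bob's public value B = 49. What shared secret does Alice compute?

Shared key K = 49^7 mod 223.
49^1 ≡ 49 (mod 223)
49^2 = (49^1)^2 ≡ 49^2 = 2401 ≡ 171 (mod 223)
49^4 = (49^2)^2 ≡ 171^2 = 29241 ≡ 28 (mod 223)
49^7 = 49^4 · 49^2 · 49^1 ≡ 28 · 171 · 49 ≡ 16 (mod 223).

16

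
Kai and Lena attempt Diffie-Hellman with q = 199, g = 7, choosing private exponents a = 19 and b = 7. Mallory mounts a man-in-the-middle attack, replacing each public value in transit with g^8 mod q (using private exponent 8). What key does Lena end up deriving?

Lena receives Mallory's public value M = 7^8 mod 199 instead of the honest one.
7^1 ≡ 7 (mod 199)
7^2 = (7^1)^2 ≡ 7^2 = 49 ≡ 49 (mod 199)
7^4 = (7^2)^2 ≡ 49^2 = 2401 ≡ 13 (mod 199)
7^8 = (7^4)^2 ≡ 13^2 = 169 ≡ 169 (mod 199)
So M = 169. Lena computes K = M^7 mod 199.
169^1 ≡ 169 (mod 199)
169^2 = (169^1)^2 ≡ 169^2 = 28561 ≡ 104 (mod 199)
169^4 = (169^2)^2 ≡ 104^2 = 10816 ≡ 70 (mod 199)
169^7 = 169^4 · 169^2 · 169^1 ≡ 70 · 104 · 169 ≡ 102 (mod 199).

102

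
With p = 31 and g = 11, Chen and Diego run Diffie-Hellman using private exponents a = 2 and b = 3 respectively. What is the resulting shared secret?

4

Chen sends A = g^a mod p = 11^2 mod 31.
11^1 ≡ 11 (mod 31)
11^2 = (11^1)^2 ≡ 11^2 = 121 ≡ 28 (mod 31)
So A = 28. Diego then computes K = A^b mod p = 28^3 mod 31.
28^1 ≡ 28 (mod 31)
28^2 = (28^1)^2 ≡ 28^2 = 784 ≡ 9 (mod 31)
28^3 = 28^2 · 28^1 ≡ 9 · 28 ≡ 4 (mod 31).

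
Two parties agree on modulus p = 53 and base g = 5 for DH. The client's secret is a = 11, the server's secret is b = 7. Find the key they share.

The client sends A = g^a mod p = 5^11 mod 53.
5^1 ≡ 5 (mod 53)
5^2 = (5^1)^2 ≡ 5^2 = 25 ≡ 25 (mod 53)
5^4 = (5^2)^2 ≡ 25^2 = 625 ≡ 42 (mod 53)
5^8 = (5^4)^2 ≡ 42^2 = 1764 ≡ 15 (mod 53)
5^11 = 5^8 · 5^2 · 5^1 ≡ 15 · 25 · 5 ≡ 20 (mod 53).
So A = 20. The server then computes K = A^b mod p = 20^7 mod 53.
20^1 ≡ 20 (mod 53)
20^2 = (20^1)^2 ≡ 20^2 = 400 ≡ 29 (mod 53)
20^4 = (20^2)^2 ≡ 29^2 = 841 ≡ 46 (mod 53)
20^7 = 20^4 · 20^2 · 20^1 ≡ 46 · 29 · 20 ≡ 21 (mod 53).

21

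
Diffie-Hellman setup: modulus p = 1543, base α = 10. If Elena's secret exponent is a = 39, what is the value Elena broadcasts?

Public value = 10^39 mod 1543.
10^1 ≡ 10 (mod 1543)
10^2 = (10^1)^2 ≡ 10^2 = 100 ≡ 100 (mod 1543)
10^4 = (10^2)^2 ≡ 100^2 = 10000 ≡ 742 (mod 1543)
10^8 = (10^4)^2 ≡ 742^2 = 550564 ≡ 1256 (mod 1543)
10^16 = (10^8)^2 ≡ 1256^2 = 1577536 ≡ 590 (mod 1543)
10^32 = (10^16)^2 ≡ 590^2 = 348100 ≡ 925 (mod 1543)
10^39 = 10^32 · 10^4 · 10^2 · 10^1 ≡ 925 · 742 · 100 · 10 ≡ 455 (mod 1543).

455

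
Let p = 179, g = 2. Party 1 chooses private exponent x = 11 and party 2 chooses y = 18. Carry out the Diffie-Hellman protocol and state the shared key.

173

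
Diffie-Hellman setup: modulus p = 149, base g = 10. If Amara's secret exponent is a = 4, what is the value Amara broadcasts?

Public value = 10^{4} \pmod{149}.
10^1 ≡ 10 (mod 149)
10^2 = (10^1)^2 ≡ 10^2 = 100 ≡ 100 (mod 149)
10^4 = (10^2)^2 ≡ 100^2 = 10000 ≡ 17 (mod 149)

17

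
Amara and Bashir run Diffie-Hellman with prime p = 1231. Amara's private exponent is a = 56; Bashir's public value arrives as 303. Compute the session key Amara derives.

622

Shared key K = 303^56 mod 1231.
303^1 ≡ 303 (mod 1231)
303^2 = (303^1)^2 ≡ 303^2 = 91809 ≡ 715 (mod 1231)
303^4 = (303^2)^2 ≡ 715^2 = 511225 ≡ 360 (mod 1231)
303^8 = (303^4)^2 ≡ 360^2 = 129600 ≡ 345 (mod 1231)
303^16 = (303^8)^2 ≡ 345^2 = 119025 ≡ 849 (mod 1231)
303^32 = (303^16)^2 ≡ 849^2 = 720801 ≡ 666 (mod 1231)
303^56 = 303^32 · 303^16 · 303^8 ≡ 666 · 849 · 345 ≡ 622 (mod 1231).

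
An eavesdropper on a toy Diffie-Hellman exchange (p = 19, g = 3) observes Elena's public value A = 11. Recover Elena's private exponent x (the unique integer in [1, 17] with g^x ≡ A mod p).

Try successive powers of 3 modulo 19:
3^1 ≡ 3
3^2 ≡ 9
3^3 ≡ 8
3^4 ≡ 5
3^5 ≡ 15
3^6 ≡ 7
3^7 ≡ 2
3^8 ≡ 6
3^9 ≡ 18
3^10 ≡ 16
3^11 ≡ 10
3^12 ≡ 11
Found: x = 12.

12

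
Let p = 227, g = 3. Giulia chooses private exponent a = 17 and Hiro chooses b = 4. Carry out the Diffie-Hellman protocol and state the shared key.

190

Hiro sends B = g^b mod p = 3^4 mod 227.
3^1 ≡ 3 (mod 227)
3^2 = (3^1)^2 ≡ 3^2 = 9 ≡ 9 (mod 227)
3^4 = (3^2)^2 ≡ 9^2 = 81 ≡ 81 (mod 227)
So B = 81. Giulia then computes K = B^a mod p = 81^17 mod 227.
81^1 ≡ 81 (mod 227)
81^2 = (81^1)^2 ≡ 81^2 = 6561 ≡ 205 (mod 227)
81^4 = (81^2)^2 ≡ 205^2 = 42025 ≡ 30 (mod 227)
81^8 = (81^4)^2 ≡ 30^2 = 900 ≡ 219 (mod 227)
81^16 = (81^8)^2 ≡ 219^2 = 47961 ≡ 64 (mod 227)
81^17 = 81^16 · 81^1 ≡ 64 · 81 ≡ 190 (mod 227).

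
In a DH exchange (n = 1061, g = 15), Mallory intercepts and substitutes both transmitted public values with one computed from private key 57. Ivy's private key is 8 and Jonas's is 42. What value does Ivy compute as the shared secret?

87

Ivy receives Mallory's public value M = 15^57 mod 1061 instead of the honest one.
15^1 ≡ 15 (mod 1061)
15^2 = (15^1)^2 ≡ 15^2 = 225 ≡ 225 (mod 1061)
15^4 = (15^2)^2 ≡ 225^2 = 50625 ≡ 758 (mod 1061)
15^8 = (15^4)^2 ≡ 758^2 = 574564 ≡ 563 (mod 1061)
15^16 = (15^8)^2 ≡ 563^2 = 316969 ≡ 791 (mod 1061)
15^32 = (15^16)^2 ≡ 791^2 = 625681 ≡ 752 (mod 1061)
15^57 = 15^32 · 15^16 · 15^8 · 15^1 ≡ 752 · 791 · 563 · 15 ≡ 812 (mod 1061).
So M = 812. Ivy computes K = M^8 mod 1061.
812^1 ≡ 812 (mod 1061)
812^2 = (812^1)^2 ≡ 812^2 = 659344 ≡ 463 (mod 1061)
812^4 = (812^2)^2 ≡ 463^2 = 214369 ≡ 47 (mod 1061)
812^8 = (812^4)^2 ≡ 47^2 = 2209 ≡ 87 (mod 1061)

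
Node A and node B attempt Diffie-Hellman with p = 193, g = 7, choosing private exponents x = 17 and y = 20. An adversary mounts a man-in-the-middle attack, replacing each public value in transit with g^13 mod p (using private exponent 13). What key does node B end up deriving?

Node B receives an adversary's public value M = 7^13 mod 193 instead of the honest one.
7^1 ≡ 7 (mod 193)
7^2 = (7^1)^2 ≡ 7^2 = 49 ≡ 49 (mod 193)
7^4 = (7^2)^2 ≡ 49^2 = 2401 ≡ 85 (mod 193)
7^8 = (7^4)^2 ≡ 85^2 = 7225 ≡ 84 (mod 193)
7^13 = 7^8 · 7^4 · 7^1 ≡ 84 · 85 · 7 ≡ 186 (mod 193).
So M = 186. Node B computes K = M^20 mod 193.
186^1 ≡ 186 (mod 193)
186^2 = (186^1)^2 ≡ 186^2 = 34596 ≡ 49 (mod 193)
186^4 = (186^2)^2 ≡ 49^2 = 2401 ≡ 85 (mod 193)
186^8 = (186^4)^2 ≡ 85^2 = 7225 ≡ 84 (mod 193)
186^16 = (186^8)^2 ≡ 84^2 = 7056 ≡ 108 (mod 193)
186^20 = 186^16 · 186^4 ≡ 108 · 85 ≡ 109 (mod 193).

109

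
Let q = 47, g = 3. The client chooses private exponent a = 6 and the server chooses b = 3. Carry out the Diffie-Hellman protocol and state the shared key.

6

The client sends A = g^a mod q = 3^6 mod 47.
3^1 ≡ 3 (mod 47)
3^2 = (3^1)^2 ≡ 3^2 = 9 ≡ 9 (mod 47)
3^4 = (3^2)^2 ≡ 9^2 = 81 ≡ 34 (mod 47)
3^6 = 3^4 · 3^2 ≡ 34 · 9 ≡ 24 (mod 47).
So A = 24. The server then computes K = A^b mod q = 24^3 mod 47.
24^1 ≡ 24 (mod 47)
24^2 = (24^1)^2 ≡ 24^2 = 576 ≡ 12 (mod 47)
24^3 = 24^2 · 24^1 ≡ 12 · 24 ≡ 6 (mod 47).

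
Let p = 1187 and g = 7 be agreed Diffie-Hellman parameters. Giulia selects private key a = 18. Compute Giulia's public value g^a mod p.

203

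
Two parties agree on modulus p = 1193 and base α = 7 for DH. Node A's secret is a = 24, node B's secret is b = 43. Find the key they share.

637

Node A sends A = α^a mod p = 7^24 mod 1193.
7^1 ≡ 7 (mod 1193)
7^2 = (7^1)^2 ≡ 7^2 = 49 ≡ 49 (mod 1193)
7^4 = (7^2)^2 ≡ 49^2 = 2401 ≡ 15 (mod 1193)
7^8 = (7^4)^2 ≡ 15^2 = 225 ≡ 225 (mod 1193)
7^16 = (7^8)^2 ≡ 225^2 = 50625 ≡ 519 (mod 1193)
7^24 = 7^16 · 7^8 ≡ 519 · 225 ≡ 1054 (mod 1193).
So A = 1054. Node B then computes K = A^b mod p = 1054^43 mod 1193.
1054^1 ≡ 1054 (mod 1193)
1054^2 = (1054^1)^2 ≡ 1054^2 = 1110916 ≡ 233 (mod 1193)
1054^4 = (1054^2)^2 ≡ 233^2 = 54289 ≡ 604 (mod 1193)
1054^8 = (1054^4)^2 ≡ 604^2 = 364816 ≡ 951 (mod 1193)
1054^16 = (1054^8)^2 ≡ 951^2 = 904401 ≡ 107 (mod 1193)
1054^32 = (1054^16)^2 ≡ 107^2 = 11449 ≡ 712 (mod 1193)
1054^43 = 1054^32 · 1054^8 · 1054^2 · 1054^1 ≡ 712 · 951 · 233 · 1054 ≡ 637 (mod 1193).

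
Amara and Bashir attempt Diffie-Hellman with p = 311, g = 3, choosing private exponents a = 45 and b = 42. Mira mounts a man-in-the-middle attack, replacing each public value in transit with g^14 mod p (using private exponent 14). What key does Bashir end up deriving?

2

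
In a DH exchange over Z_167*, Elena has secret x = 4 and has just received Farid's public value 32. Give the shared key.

150

Shared key K = 32^4 mod 167.
32^1 ≡ 32 (mod 167)
32^2 = (32^1)^2 ≡ 32^2 = 1024 ≡ 22 (mod 167)
32^4 = (32^2)^2 ≡ 22^2 = 484 ≡ 150 (mod 167)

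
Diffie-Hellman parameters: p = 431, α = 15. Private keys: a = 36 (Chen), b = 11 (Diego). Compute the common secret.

Diego sends B = α^b mod p = 15^11 mod 431.
15^1 ≡ 15 (mod 431)
15^2 = (15^1)^2 ≡ 15^2 = 225 ≡ 225 (mod 431)
15^4 = (15^2)^2 ≡ 225^2 = 50625 ≡ 198 (mod 431)
15^8 = (15^4)^2 ≡ 198^2 = 39204 ≡ 414 (mod 431)
15^11 = 15^8 · 15^2 · 15^1 ≡ 414 · 225 · 15 ≡ 379 (mod 431).
So B = 379. Chen then computes K = B^a mod p = 379^36 mod 431.
379^1 ≡ 379 (mod 431)
379^2 = (379^1)^2 ≡ 379^2 = 143641 ≡ 118 (mod 431)
379^4 = (379^2)^2 ≡ 118^2 = 13924 ≡ 132 (mod 431)
379^8 = (379^4)^2 ≡ 132^2 = 17424 ≡ 184 (mod 431)
379^16 = (379^8)^2 ≡ 184^2 = 33856 ≡ 238 (mod 431)
379^32 = (379^16)^2 ≡ 238^2 = 56644 ≡ 183 (mod 431)
379^36 = 379^32 · 379^4 ≡ 183 · 132 ≡ 20 (mod 431).

20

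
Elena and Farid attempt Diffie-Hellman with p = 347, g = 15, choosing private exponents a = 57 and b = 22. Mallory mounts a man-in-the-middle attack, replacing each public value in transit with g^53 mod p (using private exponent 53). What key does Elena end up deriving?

Elena receives Mallory's public value M = 15^53 mod 347 instead of the honest one.
15^1 ≡ 15 (mod 347)
15^2 = (15^1)^2 ≡ 15^2 = 225 ≡ 225 (mod 347)
15^4 = (15^2)^2 ≡ 225^2 = 50625 ≡ 310 (mod 347)
15^8 = (15^4)^2 ≡ 310^2 = 96100 ≡ 328 (mod 347)
15^16 = (15^8)^2 ≡ 328^2 = 107584 ≡ 14 (mod 347)
15^32 = (15^16)^2 ≡ 14^2 = 196 ≡ 196 (mod 347)
15^53 = 15^32 · 15^16 · 15^4 · 15^1 ≡ 196 · 14 · 310 · 15 ≡ 63 (mod 347).
So M = 63. Elena computes K = M^57 mod 347.
63^1 ≡ 63 (mod 347)
63^2 = (63^1)^2 ≡ 63^2 = 3969 ≡ 152 (mod 347)
63^4 = (63^2)^2 ≡ 152^2 = 23104 ≡ 202 (mod 347)
63^8 = (63^4)^2 ≡ 202^2 = 40804 ≡ 205 (mod 347)
63^16 = (63^8)^2 ≡ 205^2 = 42025 ≡ 38 (mod 347)
63^32 = (63^16)^2 ≡ 38^2 = 1444 ≡ 56 (mod 347)
63^57 = 63^32 · 63^16 · 63^8 · 63^1 ≡ 56 · 38 · 205 · 63 ≡ 26 (mod 347).

26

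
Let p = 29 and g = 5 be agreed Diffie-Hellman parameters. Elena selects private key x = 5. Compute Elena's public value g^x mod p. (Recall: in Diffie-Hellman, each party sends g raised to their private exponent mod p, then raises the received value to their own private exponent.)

22

Public value = 5^5 mod 29.
5^1 ≡ 5 (mod 29)
5^2 = (5^1)^2 ≡ 5^2 = 25 ≡ 25 (mod 29)
5^4 = (5^2)^2 ≡ 25^2 = 625 ≡ 16 (mod 29)
5^5 = 5^4 · 5^1 ≡ 16 · 5 ≡ 22 (mod 29).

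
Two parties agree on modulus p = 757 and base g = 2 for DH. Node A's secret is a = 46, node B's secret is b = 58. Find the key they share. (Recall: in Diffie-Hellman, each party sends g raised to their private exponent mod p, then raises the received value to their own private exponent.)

233

Node A sends A = g^a mod p = 2^46 mod 757.
2^1 ≡ 2 (mod 757)
2^2 = (2^1)^2 ≡ 2^2 = 4 ≡ 4 (mod 757)
2^4 = (2^2)^2 ≡ 4^2 = 16 ≡ 16 (mod 757)
2^8 = (2^4)^2 ≡ 16^2 = 256 ≡ 256 (mod 757)
2^16 = (2^8)^2 ≡ 256^2 = 65536 ≡ 434 (mod 757)
2^32 = (2^16)^2 ≡ 434^2 = 188356 ≡ 620 (mod 757)
2^46 = 2^32 · 2^8 · 2^4 · 2^2 ≡ 620 · 256 · 16 · 4 ≡ 654 (mod 757).
So A = 654. Node B then computes K = A^b mod p = 654^58 mod 757.
654^1 ≡ 654 (mod 757)
654^2 = (654^1)^2 ≡ 654^2 = 427716 ≡ 11 (mod 757)
654^4 = (654^2)^2 ≡ 11^2 = 121 ≡ 121 (mod 757)
654^8 = (654^4)^2 ≡ 121^2 = 14641 ≡ 258 (mod 757)
654^16 = (654^8)^2 ≡ 258^2 = 66564 ≡ 705 (mod 757)
654^32 = (654^16)^2 ≡ 705^2 = 497025 ≡ 433 (mod 757)
654^58 = 654^32 · 654^16 · 654^8 · 654^2 ≡ 433 · 705 · 258 · 11 ≡ 233 (mod 757).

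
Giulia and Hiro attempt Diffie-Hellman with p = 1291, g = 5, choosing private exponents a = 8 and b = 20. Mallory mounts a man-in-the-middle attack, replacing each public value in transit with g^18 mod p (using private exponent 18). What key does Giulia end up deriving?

784

Giulia receives Mallory's public value M = 5^18 mod 1291 instead of the honest one.
5^1 ≡ 5 (mod 1291)
5^2 = (5^1)^2 ≡ 5^2 = 25 ≡ 25 (mod 1291)
5^4 = (5^2)^2 ≡ 25^2 = 625 ≡ 625 (mod 1291)
5^8 = (5^4)^2 ≡ 625^2 = 390625 ≡ 743 (mod 1291)
5^16 = (5^8)^2 ≡ 743^2 = 552049 ≡ 792 (mod 1291)
5^18 = 5^16 · 5^2 ≡ 792 · 25 ≡ 435 (mod 1291).
So M = 435. Giulia computes K = M^8 mod 1291.
435^1 ≡ 435 (mod 1291)
435^2 = (435^1)^2 ≡ 435^2 = 189225 ≡ 739 (mod 1291)
435^4 = (435^2)^2 ≡ 739^2 = 546121 ≡ 28 (mod 1291)
435^8 = (435^4)^2 ≡ 28^2 = 784 ≡ 784 (mod 1291)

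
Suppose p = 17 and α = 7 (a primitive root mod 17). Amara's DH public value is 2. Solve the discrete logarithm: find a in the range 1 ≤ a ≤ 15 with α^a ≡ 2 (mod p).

10

Try successive powers of 7 modulo 17:
7^1 ≡ 7
7^2 ≡ 15
7^3 ≡ 3
7^4 ≡ 4
7^5 ≡ 11
7^6 ≡ 9
7^7 ≡ 12
7^8 ≡ 16
7^9 ≡ 10
7^10 ≡ 2
Found: a = 10.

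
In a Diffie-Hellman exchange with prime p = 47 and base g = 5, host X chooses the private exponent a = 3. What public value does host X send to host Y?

31

Public value = 5^3 (mod 47).
5^1 ≡ 5 (mod 47)
5^2 = (5^1)^2 ≡ 5^2 = 25 ≡ 25 (mod 47)
5^3 = 5^2 · 5^1 ≡ 25 · 5 ≡ 31 (mod 47).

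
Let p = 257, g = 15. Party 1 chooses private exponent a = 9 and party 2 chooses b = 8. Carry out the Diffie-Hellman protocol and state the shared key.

16

Party 1 sends A = g^a mod p = 15^9 mod 257.
15^1 ≡ 15 (mod 257)
15^2 = (15^1)^2 ≡ 15^2 = 225 ≡ 225 (mod 257)
15^4 = (15^2)^2 ≡ 225^2 = 50625 ≡ 253 (mod 257)
15^8 = (15^4)^2 ≡ 253^2 = 64009 ≡ 16 (mod 257)
15^9 = 15^8 · 15^1 ≡ 16 · 15 ≡ 240 (mod 257).
So A = 240. Party 2 then computes K = A^b mod p = 240^8 mod 257.
240^1 ≡ 240 (mod 257)
240^2 = (240^1)^2 ≡ 240^2 = 57600 ≡ 32 (mod 257)
240^4 = (240^2)^2 ≡ 32^2 = 1024 ≡ 253 (mod 257)
240^8 = (240^4)^2 ≡ 253^2 = 64009 ≡ 16 (mod 257)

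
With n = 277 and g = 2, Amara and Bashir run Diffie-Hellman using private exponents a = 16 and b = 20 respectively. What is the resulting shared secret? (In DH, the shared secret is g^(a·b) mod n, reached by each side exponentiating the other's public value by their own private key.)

69

Amara sends A = g^a mod n = 2^16 mod 277.
2^1 ≡ 2 (mod 277)
2^2 = (2^1)^2 ≡ 2^2 = 4 ≡ 4 (mod 277)
2^4 = (2^2)^2 ≡ 4^2 = 16 ≡ 16 (mod 277)
2^8 = (2^4)^2 ≡ 16^2 = 256 ≡ 256 (mod 277)
2^16 = (2^8)^2 ≡ 256^2 = 65536 ≡ 164 (mod 277)
So A = 164. Bashir then computes K = A^b mod n = 164^20 mod 277.
164^1 ≡ 164 (mod 277)
164^2 = (164^1)^2 ≡ 164^2 = 26896 ≡ 27 (mod 277)
164^4 = (164^2)^2 ≡ 27^2 = 729 ≡ 175 (mod 277)
164^8 = (164^4)^2 ≡ 175^2 = 30625 ≡ 155 (mod 277)
164^16 = (164^8)^2 ≡ 155^2 = 24025 ≡ 203 (mod 277)
164^20 = 164^16 · 164^4 ≡ 203 · 175 ≡ 69 (mod 277).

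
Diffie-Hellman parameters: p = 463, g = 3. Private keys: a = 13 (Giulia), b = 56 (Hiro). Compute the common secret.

457

Hiro sends B = g^b mod p = 3^56 mod 463.
3^1 ≡ 3 (mod 463)
3^2 = (3^1)^2 ≡ 3^2 = 9 ≡ 9 (mod 463)
3^4 = (3^2)^2 ≡ 9^2 = 81 ≡ 81 (mod 463)
3^8 = (3^4)^2 ≡ 81^2 = 6561 ≡ 79 (mod 463)
3^16 = (3^8)^2 ≡ 79^2 = 6241 ≡ 222 (mod 463)
3^32 = (3^16)^2 ≡ 222^2 = 49284 ≡ 206 (mod 463)
3^56 = 3^32 · 3^16 · 3^8 ≡ 206 · 222 · 79 ≡ 39 (mod 463).
So B = 39. Giulia then computes K = B^a mod p = 39^13 mod 463.
39^1 ≡ 39 (mod 463)
39^2 = (39^1)^2 ≡ 39^2 = 1521 ≡ 132 (mod 463)
39^4 = (39^2)^2 ≡ 132^2 = 17424 ≡ 293 (mod 463)
39^8 = (39^4)^2 ≡ 293^2 = 85849 ≡ 194 (mod 463)
39^13 = 39^8 · 39^4 · 39^1 ≡ 194 · 293 · 39 ≡ 457 (mod 463).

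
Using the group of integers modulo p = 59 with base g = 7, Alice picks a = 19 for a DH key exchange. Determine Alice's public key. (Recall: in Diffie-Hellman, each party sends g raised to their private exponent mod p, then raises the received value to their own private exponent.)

12

Public value = 7^19 mod 59.
7^1 ≡ 7 (mod 59)
7^2 = (7^1)^2 ≡ 7^2 = 49 ≡ 49 (mod 59)
7^4 = (7^2)^2 ≡ 49^2 = 2401 ≡ 41 (mod 59)
7^8 = (7^4)^2 ≡ 41^2 = 1681 ≡ 29 (mod 59)
7^16 = (7^8)^2 ≡ 29^2 = 841 ≡ 15 (mod 59)
7^19 = 7^16 · 7^2 · 7^1 ≡ 15 · 49 · 7 ≡ 12 (mod 59).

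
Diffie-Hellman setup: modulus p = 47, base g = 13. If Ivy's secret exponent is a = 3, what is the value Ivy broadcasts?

35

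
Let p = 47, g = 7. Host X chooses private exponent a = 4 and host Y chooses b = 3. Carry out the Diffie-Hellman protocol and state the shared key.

Host Y sends B = g^b mod p = 7^3 mod 47.
7^1 ≡ 7 (mod 47)
7^2 = (7^1)^2 ≡ 7^2 = 49 ≡ 2 (mod 47)
7^3 = 7^2 · 7^1 ≡ 2 · 7 ≡ 14 (mod 47).
So B = 14. Host X then computes K = B^a mod p = 14^4 mod 47.
14^1 ≡ 14 (mod 47)
14^2 = (14^1)^2 ≡ 14^2 = 196 ≡ 8 (mod 47)
14^4 = (14^2)^2 ≡ 8^2 = 64 ≡ 17 (mod 47)

17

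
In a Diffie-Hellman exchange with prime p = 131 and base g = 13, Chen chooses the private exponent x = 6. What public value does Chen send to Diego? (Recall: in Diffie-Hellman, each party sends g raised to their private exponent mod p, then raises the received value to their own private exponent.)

114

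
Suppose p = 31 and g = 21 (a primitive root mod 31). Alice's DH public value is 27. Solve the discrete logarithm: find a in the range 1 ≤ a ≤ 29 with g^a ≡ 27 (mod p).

Try successive powers of 21 modulo 31:
21^1 ≡ 21
21^2 ≡ 7
21^3 ≡ 23
21^4 ≡ 18
21^5 ≡ 6
21^6 ≡ 2
21^7 ≡ 11
21^8 ≡ 14
21^9 ≡ 15
21^10 ≡ 5
21^11 ≡ 12
21^12 ≡ 4
21^13 ≡ 22
21^14 ≡ 28
21^15 ≡ 30
21^16 ≡ 10
21^17 ≡ 24
21^18 ≡ 8
21^19 ≡ 13
21^20 ≡ 25
21^21 ≡ 29
21^22 ≡ 20
21^23 ≡ 17
21^24 ≡ 16
21^25 ≡ 26
21^26 ≡ 19
21^27 ≡ 27
Found: a = 27.

27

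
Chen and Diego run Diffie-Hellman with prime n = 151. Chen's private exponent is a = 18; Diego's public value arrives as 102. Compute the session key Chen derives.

9

Shared key K = 102^18 mod 151.
102^1 ≡ 102 (mod 151)
102^2 = (102^1)^2 ≡ 102^2 = 10404 ≡ 136 (mod 151)
102^4 = (102^2)^2 ≡ 136^2 = 18496 ≡ 74 (mod 151)
102^8 = (102^4)^2 ≡ 74^2 = 5476 ≡ 40 (mod 151)
102^16 = (102^8)^2 ≡ 40^2 = 1600 ≡ 90 (mod 151)
102^18 = 102^16 · 102^2 ≡ 90 · 136 ≡ 9 (mod 151).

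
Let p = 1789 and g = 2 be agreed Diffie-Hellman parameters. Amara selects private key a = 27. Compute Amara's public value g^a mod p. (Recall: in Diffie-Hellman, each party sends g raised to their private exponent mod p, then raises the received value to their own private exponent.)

Public value = 2^27 mod 1789.
2^1 ≡ 2 (mod 1789)
2^2 = (2^1)^2 ≡ 2^2 = 4 ≡ 4 (mod 1789)
2^4 = (2^2)^2 ≡ 4^2 = 16 ≡ 16 (mod 1789)
2^8 = (2^4)^2 ≡ 16^2 = 256 ≡ 256 (mod 1789)
2^16 = (2^8)^2 ≡ 256^2 = 65536 ≡ 1132 (mod 1789)
2^27 = 2^16 · 2^8 · 2^2 · 2^1 ≡ 1132 · 256 · 4 · 2 ≡ 1581 (mod 1789).

1581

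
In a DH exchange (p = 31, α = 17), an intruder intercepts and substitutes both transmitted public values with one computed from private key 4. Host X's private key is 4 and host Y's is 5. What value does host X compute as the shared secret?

Host X receives an intruder's public value M = 17^4 mod 31 instead of the honest one.
17^1 ≡ 17 (mod 31)
17^2 = (17^1)^2 ≡ 17^2 = 289 ≡ 10 (mod 31)
17^4 = (17^2)^2 ≡ 10^2 = 100 ≡ 7 (mod 31)
So M = 7. Host X computes K = M^4 mod 31.
7^1 ≡ 7 (mod 31)
7^2 = (7^1)^2 ≡ 7^2 = 49 ≡ 18 (mod 31)
7^4 = (7^2)^2 ≡ 18^2 = 324 ≡ 14 (mod 31)

14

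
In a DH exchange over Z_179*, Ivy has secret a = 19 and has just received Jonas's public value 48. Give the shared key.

93

Shared key K = 48^19 mod 179.
48^1 ≡ 48 (mod 179)
48^2 = (48^1)^2 ≡ 48^2 = 2304 ≡ 156 (mod 179)
48^4 = (48^2)^2 ≡ 156^2 = 24336 ≡ 171 (mod 179)
48^8 = (48^4)^2 ≡ 171^2 = 29241 ≡ 64 (mod 179)
48^16 = (48^8)^2 ≡ 64^2 = 4096 ≡ 158 (mod 179)
48^19 = 48^16 · 48^2 · 48^1 ≡ 158 · 156 · 48 ≡ 93 (mod 179).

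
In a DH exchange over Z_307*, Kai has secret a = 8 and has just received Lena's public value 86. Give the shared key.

Shared key K = 86^8 mod 307.
86^1 ≡ 86 (mod 307)
86^2 = (86^1)^2 ≡ 86^2 = 7396 ≡ 28 (mod 307)
86^4 = (86^2)^2 ≡ 28^2 = 784 ≡ 170 (mod 307)
86^8 = (86^4)^2 ≡ 170^2 = 28900 ≡ 42 (mod 307)

42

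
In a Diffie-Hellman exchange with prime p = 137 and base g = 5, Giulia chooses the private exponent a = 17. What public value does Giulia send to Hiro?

96

Public value = 5^17 mod 137.
5^1 ≡ 5 (mod 137)
5^2 = (5^1)^2 ≡ 5^2 = 25 ≡ 25 (mod 137)
5^4 = (5^2)^2 ≡ 25^2 = 625 ≡ 77 (mod 137)
5^8 = (5^4)^2 ≡ 77^2 = 5929 ≡ 38 (mod 137)
5^16 = (5^8)^2 ≡ 38^2 = 1444 ≡ 74 (mod 137)
5^17 = 5^16 · 5^1 ≡ 74 · 5 ≡ 96 (mod 137).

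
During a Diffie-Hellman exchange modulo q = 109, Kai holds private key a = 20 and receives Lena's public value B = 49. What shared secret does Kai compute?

80

Shared key K = 49^20 mod 109.
49^1 ≡ 49 (mod 109)
49^2 = (49^1)^2 ≡ 49^2 = 2401 ≡ 3 (mod 109)
49^4 = (49^2)^2 ≡ 3^2 = 9 ≡ 9 (mod 109)
49^8 = (49^4)^2 ≡ 9^2 = 81 ≡ 81 (mod 109)
49^16 = (49^8)^2 ≡ 81^2 = 6561 ≡ 21 (mod 109)
49^20 = 49^16 · 49^4 ≡ 21 · 9 ≡ 80 (mod 109).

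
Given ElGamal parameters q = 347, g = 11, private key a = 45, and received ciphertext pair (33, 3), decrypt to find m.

Shared mask s = c₁^a mod q = 33^45 mod 347.
33^1 ≡ 33 (mod 347)
33^2 = (33^1)^2 ≡ 33^2 = 1089 ≡ 48 (mod 347)
33^4 = (33^2)^2 ≡ 48^2 = 2304 ≡ 222 (mod 347)
33^8 = (33^4)^2 ≡ 222^2 = 49284 ≡ 10 (mod 347)
33^16 = (33^8)^2 ≡ 10^2 = 100 ≡ 100 (mod 347)
33^32 = (33^16)^2 ≡ 100^2 = 10000 ≡ 284 (mod 347)
33^45 = 33^32 · 33^8 · 33^4 · 33^1 ≡ 284 · 10 · 222 · 33 ≡ 67 (mod 347).
So s = 67; s⁻¹ ≡ 202 (mod 347).
m = c₂ · s⁻¹ mod 347 = 3 · 202 mod 347 = 259.

259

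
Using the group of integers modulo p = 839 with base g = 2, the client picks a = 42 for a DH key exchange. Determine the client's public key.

288

Public value = 2^42 mod 839.
2^1 ≡ 2 (mod 839)
2^2 = (2^1)^2 ≡ 2^2 = 4 ≡ 4 (mod 839)
2^4 = (2^2)^2 ≡ 4^2 = 16 ≡ 16 (mod 839)
2^8 = (2^4)^2 ≡ 16^2 = 256 ≡ 256 (mod 839)
2^16 = (2^8)^2 ≡ 256^2 = 65536 ≡ 94 (mod 839)
2^32 = (2^16)^2 ≡ 94^2 = 8836 ≡ 446 (mod 839)
2^42 = 2^32 · 2^8 · 2^2 ≡ 446 · 256 · 4 ≡ 288 (mod 839).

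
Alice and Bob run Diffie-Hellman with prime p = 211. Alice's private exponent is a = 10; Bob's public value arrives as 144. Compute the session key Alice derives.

Shared key K = 144^10 mod 211.
144^1 ≡ 144 (mod 211)
144^2 = (144^1)^2 ≡ 144^2 = 20736 ≡ 58 (mod 211)
144^4 = (144^2)^2 ≡ 58^2 = 3364 ≡ 199 (mod 211)
144^8 = (144^4)^2 ≡ 199^2 = 39601 ≡ 144 (mod 211)
144^10 = 144^8 · 144^2 ≡ 144 · 58 ≡ 123 (mod 211).

123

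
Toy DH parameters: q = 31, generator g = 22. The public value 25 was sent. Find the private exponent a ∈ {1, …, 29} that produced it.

Try successive powers of 22 modulo 31:
22^1 ≡ 22
22^2 ≡ 19
22^3 ≡ 15
22^4 ≡ 20
22^5 ≡ 6
22^6 ≡ 8
22^7 ≡ 21
22^8 ≡ 28
22^9 ≡ 27
22^10 ≡ 5
22^11 ≡ 17
22^12 ≡ 2
22^13 ≡ 13
22^14 ≡ 7
22^15 ≡ 30
22^16 ≡ 9
22^17 ≡ 12
22^18 ≡ 16
22^19 ≡ 11
22^20 ≡ 25
Found: a = 20.

20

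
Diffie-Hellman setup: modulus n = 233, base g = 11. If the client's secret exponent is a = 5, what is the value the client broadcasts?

Public value = 11^5 mod 233.
11^1 ≡ 11 (mod 233)
11^2 = (11^1)^2 ≡ 11^2 = 121 ≡ 121 (mod 233)
11^4 = (11^2)^2 ≡ 121^2 = 14641 ≡ 195 (mod 233)
11^5 = 11^4 · 11^1 ≡ 195 · 11 ≡ 48 (mod 233).

48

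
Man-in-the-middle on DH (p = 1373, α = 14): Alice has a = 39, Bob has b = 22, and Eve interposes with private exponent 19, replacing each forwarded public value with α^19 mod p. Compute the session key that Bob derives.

351

Bob receives Eve's public value M = 14^19 mod 1373 instead of the honest one.
14^1 ≡ 14 (mod 1373)
14^2 = (14^1)^2 ≡ 14^2 = 196 ≡ 196 (mod 1373)
14^4 = (14^2)^2 ≡ 196^2 = 38416 ≡ 1345 (mod 1373)
14^8 = (14^4)^2 ≡ 1345^2 = 1809025 ≡ 784 (mod 1373)
14^16 = (14^8)^2 ≡ 784^2 = 614656 ≡ 925 (mod 1373)
14^19 = 14^16 · 14^2 · 14^1 ≡ 925 · 196 · 14 ≡ 896 (mod 1373).
So M = 896. Bob computes K = M^22 mod 1373.
896^1 ≡ 896 (mod 1373)
896^2 = (896^1)^2 ≡ 896^2 = 802816 ≡ 984 (mod 1373)
896^4 = (896^2)^2 ≡ 984^2 = 968256 ≡ 291 (mod 1373)
896^8 = (896^4)^2 ≡ 291^2 = 84681 ≡ 928 (mod 1373)
896^16 = (896^8)^2 ≡ 928^2 = 861184 ≡ 313 (mod 1373)
896^22 = 896^16 · 896^4 · 896^2 ≡ 313 · 291 · 984 ≡ 351 (mod 1373).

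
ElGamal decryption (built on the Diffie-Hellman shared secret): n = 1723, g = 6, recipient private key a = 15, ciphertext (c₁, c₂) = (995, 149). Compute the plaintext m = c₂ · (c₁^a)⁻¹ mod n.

Shared mask s = c₁^a mod n = 995^15 mod 1723.
995^1 ≡ 995 (mod 1723)
995^2 = (995^1)^2 ≡ 995^2 = 990025 ≡ 1023 (mod 1723)
995^4 = (995^2)^2 ≡ 1023^2 = 1046529 ≡ 668 (mod 1723)
995^8 = (995^4)^2 ≡ 668^2 = 446224 ≡ 1690 (mod 1723)
995^15 = 995^8 · 995^4 · 995^2 · 995^1 ≡ 1690 · 668 · 1023 · 995 ≡ 1615 (mod 1723).
So s = 1615; s⁻¹ ≡ 686 (mod 1723).
m = c₂ · s⁻¹ mod 1723 = 149 · 686 mod 1723 = 557.

557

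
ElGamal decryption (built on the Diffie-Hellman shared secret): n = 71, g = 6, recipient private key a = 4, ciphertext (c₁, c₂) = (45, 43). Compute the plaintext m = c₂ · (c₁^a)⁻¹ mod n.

Shared mask s = c₁^a mod n = 45^4 mod 71.
45^1 ≡ 45 (mod 71)
45^2 = (45^1)^2 ≡ 45^2 = 2025 ≡ 37 (mod 71)
45^4 = (45^2)^2 ≡ 37^2 = 1369 ≡ 20 (mod 71)
So s = 20; s⁻¹ ≡ 32 (mod 71).
m = c₂ · s⁻¹ mod 71 = 43 · 32 mod 71 = 27.

27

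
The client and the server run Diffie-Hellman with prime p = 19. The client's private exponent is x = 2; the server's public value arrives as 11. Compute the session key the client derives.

7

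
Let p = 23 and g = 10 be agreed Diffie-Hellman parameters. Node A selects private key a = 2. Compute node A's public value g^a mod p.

Public value = 10^2 mod 23.
10^1 ≡ 10 (mod 23)
10^2 = (10^1)^2 ≡ 10^2 = 100 ≡ 8 (mod 23)

8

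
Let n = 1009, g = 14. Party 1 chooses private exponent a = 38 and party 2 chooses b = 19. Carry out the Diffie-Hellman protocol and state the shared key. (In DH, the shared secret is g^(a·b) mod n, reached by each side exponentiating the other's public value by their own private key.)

Party 1 sends A = g^a mod n = 14^38 mod 1009.
14^1 ≡ 14 (mod 1009)
14^2 = (14^1)^2 ≡ 14^2 = 196 ≡ 196 (mod 1009)
14^4 = (14^2)^2 ≡ 196^2 = 38416 ≡ 74 (mod 1009)
14^8 = (14^4)^2 ≡ 74^2 = 5476 ≡ 431 (mod 1009)
14^16 = (14^8)^2 ≡ 431^2 = 185761 ≡ 105 (mod 1009)
14^32 = (14^16)^2 ≡ 105^2 = 11025 ≡ 935 (mod 1009)
14^38 = 14^32 · 14^4 · 14^2 ≡ 935 · 74 · 196 ≡ 280 (mod 1009).
So A = 280. Party 2 then computes K = A^b mod n = 280^19 mod 1009.
280^1 ≡ 280 (mod 1009)
280^2 = (280^1)^2 ≡ 280^2 = 78400 ≡ 707 (mod 1009)
280^4 = (280^2)^2 ≡ 707^2 = 499849 ≡ 394 (mod 1009)
280^8 = (280^4)^2 ≡ 394^2 = 155236 ≡ 859 (mod 1009)
280^16 = (280^8)^2 ≡ 859^2 = 737881 ≡ 302 (mod 1009)
280^19 = 280^16 · 280^2 · 280^1 ≡ 302 · 707 · 280 ≡ 670 (mod 1009).

670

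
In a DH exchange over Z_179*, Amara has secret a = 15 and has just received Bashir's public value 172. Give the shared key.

Shared key K = 172^15 mod 179.
172^1 ≡ 172 (mod 179)
172^2 = (172^1)^2 ≡ 172^2 = 29584 ≡ 49 (mod 179)
172^4 = (172^2)^2 ≡ 49^2 = 2401 ≡ 74 (mod 179)
172^8 = (172^4)^2 ≡ 74^2 = 5476 ≡ 106 (mod 179)
172^15 = 172^8 · 172^4 · 172^2 · 172^1 ≡ 106 · 74 · 49 · 172 ≡ 57 (mod 179).

57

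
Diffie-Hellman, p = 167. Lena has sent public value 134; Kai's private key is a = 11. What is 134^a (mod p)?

41

Shared key K = 134^11 mod 167.
134^1 ≡ 134 (mod 167)
134^2 = (134^1)^2 ≡ 134^2 = 17956 ≡ 87 (mod 167)
134^4 = (134^2)^2 ≡ 87^2 = 7569 ≡ 54 (mod 167)
134^8 = (134^4)^2 ≡ 54^2 = 2916 ≡ 77 (mod 167)
134^11 = 134^8 · 134^2 · 134^1 ≡ 77 · 87 · 134 ≡ 41 (mod 167).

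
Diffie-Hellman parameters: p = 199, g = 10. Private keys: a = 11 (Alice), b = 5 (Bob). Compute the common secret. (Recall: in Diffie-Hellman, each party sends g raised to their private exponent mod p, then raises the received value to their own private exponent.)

180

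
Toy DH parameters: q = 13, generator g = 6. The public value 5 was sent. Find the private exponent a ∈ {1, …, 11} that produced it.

Try successive powers of 6 modulo 13:
6^1 ≡ 6
6^2 ≡ 10
6^3 ≡ 8
6^4 ≡ 9
6^5 ≡ 2
6^6 ≡ 12
6^7 ≡ 7
6^8 ≡ 3
6^9 ≡ 5
Found: a = 9.

9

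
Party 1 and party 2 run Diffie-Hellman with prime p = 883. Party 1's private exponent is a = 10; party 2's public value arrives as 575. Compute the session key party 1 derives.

191

Shared key K = 575^10 mod 883.
575^1 ≡ 575 (mod 883)
575^2 = (575^1)^2 ≡ 575^2 = 330625 ≡ 383 (mod 883)
575^4 = (575^2)^2 ≡ 383^2 = 146689 ≡ 111 (mod 883)
575^8 = (575^4)^2 ≡ 111^2 = 12321 ≡ 842 (mod 883)
575^10 = 575^8 · 575^2 ≡ 842 · 383 ≡ 191 (mod 883).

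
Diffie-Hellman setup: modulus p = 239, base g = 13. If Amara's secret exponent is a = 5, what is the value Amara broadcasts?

126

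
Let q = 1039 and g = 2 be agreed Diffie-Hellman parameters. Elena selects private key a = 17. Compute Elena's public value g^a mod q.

158

Public value = 2^17 mod 1039.
2^1 ≡ 2 (mod 1039)
2^2 = (2^1)^2 ≡ 2^2 = 4 ≡ 4 (mod 1039)
2^4 = (2^2)^2 ≡ 4^2 = 16 ≡ 16 (mod 1039)
2^8 = (2^4)^2 ≡ 16^2 = 256 ≡ 256 (mod 1039)
2^16 = (2^8)^2 ≡ 256^2 = 65536 ≡ 79 (mod 1039)
2^17 = 2^16 · 2^1 ≡ 79 · 2 ≡ 158 (mod 1039).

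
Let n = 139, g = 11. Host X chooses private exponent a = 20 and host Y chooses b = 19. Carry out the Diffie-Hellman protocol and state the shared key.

Host Y sends B = g^b mod n = 11^19 mod 139.
11^1 ≡ 11 (mod 139)
11^2 = (11^1)^2 ≡ 11^2 = 121 ≡ 121 (mod 139)
11^4 = (11^2)^2 ≡ 121^2 = 14641 ≡ 46 (mod 139)
11^8 = (11^4)^2 ≡ 46^2 = 2116 ≡ 31 (mod 139)
11^16 = (11^8)^2 ≡ 31^2 = 961 ≡ 127 (mod 139)
11^19 = 11^16 · 11^2 · 11^1 ≡ 127 · 121 · 11 ≡ 13 (mod 139).
So B = 13. Host X then computes K = B^a mod n = 13^20 mod 139.
13^1 ≡ 13 (mod 139)
13^2 = (13^1)^2 ≡ 13^2 = 169 ≡ 30 (mod 139)
13^4 = (13^2)^2 ≡ 30^2 = 900 ≡ 66 (mod 139)
13^8 = (13^4)^2 ≡ 66^2 = 4356 ≡ 47 (mod 139)
13^16 = (13^8)^2 ≡ 47^2 = 2209 ≡ 124 (mod 139)
13^20 = 13^16 · 13^4 ≡ 124 · 66 ≡ 122 (mod 139).

122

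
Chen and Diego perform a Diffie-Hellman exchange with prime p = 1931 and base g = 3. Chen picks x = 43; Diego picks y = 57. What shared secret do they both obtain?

Chen sends A = g^x mod p = 3^43 mod 1931.
3^1 ≡ 3 (mod 1931)
3^2 = (3^1)^2 ≡ 3^2 = 9 ≡ 9 (mod 1931)
3^4 = (3^2)^2 ≡ 9^2 = 81 ≡ 81 (mod 1931)
3^8 = (3^4)^2 ≡ 81^2 = 6561 ≡ 768 (mod 1931)
3^16 = (3^8)^2 ≡ 768^2 = 589824 ≡ 869 (mod 1931)
3^32 = (3^16)^2 ≡ 869^2 = 755161 ≡ 140 (mod 1931)
3^43 = 3^32 · 3^8 · 3^2 · 3^1 ≡ 140 · 768 · 9 · 3 ≡ 747 (mod 1931).
So A = 747. Diego then computes K = A^y mod p = 747^57 mod 1931.
747^1 ≡ 747 (mod 1931)
747^2 = (747^1)^2 ≡ 747^2 = 558009 ≡ 1881 (mod 1931)
747^4 = (747^2)^2 ≡ 1881^2 = 3538161 ≡ 569 (mod 1931)
747^8 = (747^4)^2 ≡ 569^2 = 323761 ≡ 1284 (mod 1931)
747^16 = (747^8)^2 ≡ 1284^2 = 1648656 ≡ 1513 (mod 1931)
747^32 = (747^16)^2 ≡ 1513^2 = 2289169 ≡ 934 (mod 1931)
747^57 = 747^32 · 747^16 · 747^8 · 747^1 ≡ 934 · 1513 · 1284 · 747 ≡ 619 (mod 1931).

619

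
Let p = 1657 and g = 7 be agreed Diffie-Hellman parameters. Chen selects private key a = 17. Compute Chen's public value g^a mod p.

948

Public value = 7^17 mod 1657.
7^1 ≡ 7 (mod 1657)
7^2 = (7^1)^2 ≡ 7^2 = 49 ≡ 49 (mod 1657)
7^4 = (7^2)^2 ≡ 49^2 = 2401 ≡ 744 (mod 1657)
7^8 = (7^4)^2 ≡ 744^2 = 553536 ≡ 98 (mod 1657)
7^16 = (7^8)^2 ≡ 98^2 = 9604 ≡ 1319 (mod 1657)
7^17 = 7^16 · 7^1 ≡ 1319 · 7 ≡ 948 (mod 1657).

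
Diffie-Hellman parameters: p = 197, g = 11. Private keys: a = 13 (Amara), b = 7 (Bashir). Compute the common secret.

20

Bashir sends B = g^b mod p = 11^7 mod 197.
11^1 ≡ 11 (mod 197)
11^2 = (11^1)^2 ≡ 11^2 = 121 ≡ 121 (mod 197)
11^4 = (11^2)^2 ≡ 121^2 = 14641 ≡ 63 (mod 197)
11^7 = 11^4 · 11^2 · 11^1 ≡ 63 · 121 · 11 ≡ 128 (mod 197).
So B = 128. Amara then computes K = B^a mod p = 128^13 mod 197.
128^1 ≡ 128 (mod 197)
128^2 = (128^1)^2 ≡ 128^2 = 16384 ≡ 33 (mod 197)
128^4 = (128^2)^2 ≡ 33^2 = 1089 ≡ 104 (mod 197)
128^8 = (128^4)^2 ≡ 104^2 = 10816 ≡ 178 (mod 197)
128^13 = 128^8 · 128^4 · 128^1 ≡ 178 · 104 · 128 ≡ 20 (mod 197).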